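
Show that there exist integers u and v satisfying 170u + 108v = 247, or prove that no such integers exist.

No, no such integers exist.

Both 170 and 108 are divisible by gcd(170, 108) = 2, hence so is any combination 170u + 108v.
But 247 = 2·123 + 1, so 2 ∤ 247.
Therefore 170u + 108v = 247 has no solution in integers.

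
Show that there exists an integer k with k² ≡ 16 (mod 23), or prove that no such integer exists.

k = 4

Take k = 4. Then 4² = 16, and since 0 ≤ 16 < 23 this is already reduced: 4² ≡ 16 (mod 23).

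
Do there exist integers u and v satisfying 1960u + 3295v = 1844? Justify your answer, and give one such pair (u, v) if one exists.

Both 1960 and 3295 are divisible by gcd(1960, 3295) = 5, hence so is any combination 1960u + 3295v.
However 1844 leaves remainder 4 on division by 5.
Hence no integers u, v satisfy the equation.

No, no such integers exist.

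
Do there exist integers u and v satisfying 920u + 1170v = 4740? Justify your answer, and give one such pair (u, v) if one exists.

u = 84, v = -62

Since gcd(920, 1170) = 10 and 4740 = 10·474, Bézout's identity guarantees a solution.
Dividing through by 10 reduces the equation to 92u + 117v = 474.
Euclidean algorithm: 117 = 1·92 + 25, 92 = 3·25 + 17, 25 = 1·17 + 8, 17 = 2·8 + 1, 8 = 8·1 + 0.
Working back up the chain: 1 = 17 − 2·8 = 17 − 2·(25 − 1·17) = −2·25 + 3·17 = −2·25 + 3·(92 − 3·25) = 3·92 − 11·25 = 3·92 − 11·(117 − 1·92) = −11·117 + 14·92. So 92·14 + 117·(-11) = 1.
Times 474: 92·6636 + 117·(-5214) = 474, so (6636, -5214) solves it.
Subtracting 56·117 from u and adding 56·92 to v gives the tidier solution (84, -62).
Indeed 920·84 + 1170·(-62) = 77280 − 72540 = 4740.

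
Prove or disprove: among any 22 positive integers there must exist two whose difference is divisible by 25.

No, the set {51, 52, 53, 54, 55, 56, 57, 58, 59, 60, 61, 62, 63, 64, 65, 66, 67, 68, 69, 70, 71, 72} is a counterexample.

Try 22 consecutive integers, 51, 52, …, 72. Their remainders mod 25 are 1, 2, 3, 4, 5, 6, 7, 8, 9, 10, 11, 12, 13, 14, 15, 16, 17, 18, 19, 20, 21, 22 — pairwise different, as any 22 ≤ 25 consecutive integers have distinct residues.
No two share a residue, so no pair has difference divisible by 25; the claim fails for this set.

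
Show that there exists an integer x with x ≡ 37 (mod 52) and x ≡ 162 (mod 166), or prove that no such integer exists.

There is no such integer.

gcd(52, 166) = 2. If x ≡ 37 (mod 52) and x ≡ 162 (mod 166), then x ≡ 37 (mod 2) and x ≡ 162 (mod 2).
However 37 ≡ 1 and 162 ≡ 0 (mod 2), and 1 ≠ 0.
So no integer satisfies both congruences.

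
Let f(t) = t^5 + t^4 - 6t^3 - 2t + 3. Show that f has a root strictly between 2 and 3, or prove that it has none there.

Such a root exists.

f(2) = -1 and f(3) = 159, which have opposite signs.
Since f is a polynomial it is continuous on [2, 3].
By the Intermediate Value Theorem, f takes the value 0 somewhere in the open interval.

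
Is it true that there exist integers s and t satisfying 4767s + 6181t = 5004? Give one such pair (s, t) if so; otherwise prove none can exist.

No such integers exist.

Any value of 4767s + 6181t is a multiple of gcd(4767, 6181) = 7.
However 5004 leaves remainder 6 on division by 7.
Therefore 4767s + 6181t = 5004 has no solution in integers.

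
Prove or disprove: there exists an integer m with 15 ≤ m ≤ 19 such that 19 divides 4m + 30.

There is no such integer m in that range.

For m = 15, 16, …, 19 the values of 4m + 30 modulo 19 are 14, 18, 3, 7, 11 respectively.
Since 0 is absent from this list, 19 ∤ 4m + 30 for every m with 15 ≤ m ≤ 19.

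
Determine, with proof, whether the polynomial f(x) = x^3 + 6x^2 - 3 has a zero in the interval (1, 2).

f(1) = 4 and f(2) = 29, both positive, so a sign-change argument is unavailable; we show f keeps this sign on the whole interval.
Shift to the endpoint 1: with x = 1 + u (0 < u < 1), one computes f(1 + u) = u^3 + 9u^2 + 15u + 4.
All 4 nonzero coefficients of this polynomial in u are positive; hence for u > 0 the value is a sum of positive terms (the constant 4 among them).
Therefore f(x) > 0 throughout (1, 2), and f has no zero there.

No.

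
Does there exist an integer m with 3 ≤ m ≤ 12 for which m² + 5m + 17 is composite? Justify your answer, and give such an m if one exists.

At m = 9: 9² + 5·9 + 17 = 143 = 11·13, which is composite.

m = 9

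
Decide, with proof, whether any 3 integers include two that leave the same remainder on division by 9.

No; for instance {40, 41, 42} is a counterexample.

Consider the 3 integers 40, 41, 42. They lie in distinct residue classes modulo 9, since 3 ≤ 9.
So no two of them leave the same remainder on division by 9; the claim fails for this set.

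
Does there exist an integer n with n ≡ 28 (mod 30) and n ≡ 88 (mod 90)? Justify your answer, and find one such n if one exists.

The moduli are not coprime: gcd(30, 90) = 30. Compatibility requires 30 ∣ (88 − 28) = 60, which holds, so solutions exist.
List candidates n ≡ 28 (mod 30): 28, 58, 88. Modulo 90 these are 28, 58, 88; 88 gives 88 as required.
Verify: 88 = 2·30 + 28 and 88 = 0·90 + 88. ✓

n = 88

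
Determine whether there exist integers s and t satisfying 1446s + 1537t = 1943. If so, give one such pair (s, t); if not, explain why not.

1446 and 1537 are coprime, so 1446s + 1537t ranges over all of ℤ.
Run the Euclidean algorithm on 1537 and 1446: 1537 = 1·1446 + 91, 1446 = 15·91 + 81, 91 = 1·81 + 10, 81 = 8·10 + 1, 10 = 10·1 + 0.
Back-substituting, 1 = 81 − 8·10 = 81 − 8·(91 − 1·81) = −8·91 + 9·81 = −8·91 + 9·(1446 − 15·91) = 9·1446 − 143·91 = 9·1446 − 143·(1537 − 1·1446) = −143·1537 + 152·1446; that is, 1446·152 + 1537·(-143) = 1.
Multiplying through by 1943: s = 152·1943 = 295336, t = (-143)·1943 = -277849 is a solution.
The general solution is s = 295336 + 1537k, t = -277849 − 1446k; taking k = -192 gives the smaller pair s = 232, t = -217.
Check: 1446·232 + 1537·(-217) = 335472 − 333529 = 1943. ✓

s = 232, t = -217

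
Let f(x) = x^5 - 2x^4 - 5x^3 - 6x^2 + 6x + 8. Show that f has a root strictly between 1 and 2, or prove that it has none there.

Yes, f has a root in the interval.

f(1) = 2 and f(2) = -44, which have opposite signs.
As a polynomial, f is continuous on every closed interval.
By the Intermediate Value Theorem f must vanish at some point of (1, 2).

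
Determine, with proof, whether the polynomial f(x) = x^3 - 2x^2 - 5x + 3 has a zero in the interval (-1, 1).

Yes, f has a root in the interval.

f(-1) = 5 and f(1) = -3, which have opposite signs.
As a polynomial, f is continuous on every closed interval.
By the Intermediate Value Theorem, f takes the value 0 somewhere in the open interval.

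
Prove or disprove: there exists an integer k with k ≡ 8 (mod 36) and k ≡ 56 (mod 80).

k = 296

The moduli are not coprime: gcd(36, 80) = 4. Compatibility requires 4 ∣ (56 − 8) = 48, which holds, so solutions exist.
Put k = 8 + 36t, so we need 36t ≡ 48 (mod 80), equivalently (divide by 4) 9t ≡ 12 (mod 20).
Invert 9 mod 20 by the Euclidean algorithm: 20 = 2·9 + 2, 9 = 4·2 + 1, 2 = 2·1 + 0; back-substituting, 1 = 9 − 4·2 = 9 − 4·(20 − 2·9) = −4·20 + 9·9. Hence 9·9 ≡ 1, so 9⁻¹ ≡ 9 (mod 20).
Multiplying by 9: t ≡ 9·12 = 108 ≡ 8 (mod 20).
Then k = 8 + 36·8 = 296.
Check: 296 mod 36 = 8, 296 mod 80 = 56. ✓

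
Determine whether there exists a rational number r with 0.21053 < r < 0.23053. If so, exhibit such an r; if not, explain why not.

Multiplying by 9: 9·0.21053 = 1.89477 and 9·0.23053 = 2.07477, so the integer 2 lies strictly between them.
Hence 2/9 is a rational number with 0.21053 < 2/9 < 0.23053.

r = 2/9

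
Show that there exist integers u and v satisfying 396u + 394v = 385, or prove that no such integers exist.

No such integers exist.

Both 396 and 394 are divisible by gcd(396, 394) = 2, hence so is any combination 396u + 394v.
But 385 is not a multiple of 2 (it leaves remainder 1).
Therefore 396u + 394v = 385 has no solution in integers.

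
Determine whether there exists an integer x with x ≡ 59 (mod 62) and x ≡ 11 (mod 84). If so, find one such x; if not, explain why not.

x = 431

gcd(62, 84) = 2. A simultaneous solution exists iff 59 ≡ 11 (mod 2); here 59 mod 2 = 1 = 11 mod 2, so it does.
Step through x = 59, 59 + 62, 59 + 2·62, …: the values 59, 121, 183, 245, 307, 369, 431 reduce mod 84 to 59, 37, 15, 77, 55, 33, 11. The value 431 hits 11.
Check: 431 mod 62 = 59, 431 mod 84 = 11. ✓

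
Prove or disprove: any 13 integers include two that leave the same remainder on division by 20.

Take the 13 consecutive integers 92, 93, …, 104: their residues mod 20 are all distinct because 13 ≤ 20.
So no two of them leave the same remainder on division by 20; the claim fails for this set.

No, the set {92, 93, 94, 95, 96, 97, 98, 99, 100, 101, 102, 103, 104} is a counterexample.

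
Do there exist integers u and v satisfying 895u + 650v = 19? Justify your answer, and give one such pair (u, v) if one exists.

gcd(895, 650) = 5, so every integer of the form 895u + 650v is a multiple of 5.
But 19 = 5·3 + 4, so 5 ∤ 19.
Therefore 895u + 650v = 19 has no solution in integers.

No such integers exist.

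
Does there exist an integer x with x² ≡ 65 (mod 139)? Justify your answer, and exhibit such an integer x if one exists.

x = 75 works: 75² = 5625, and 5625 − 65 = 5560 = 40·139.

x = 75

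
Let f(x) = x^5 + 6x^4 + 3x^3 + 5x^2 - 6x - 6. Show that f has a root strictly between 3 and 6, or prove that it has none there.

The endpoint values f(3) = 831 and f(6) = 16338 are both positive. Claim: f(x) > 0 for every x in (3, 6).
Substitute x = 3 + u, where 0 < u < 3 on the interval. Expanding, f(3 + u) = u^5 + 21u^4 + 165u^3 + 626u^2 + 1158u + 831.
The nonzero coefficients here are all positive, so for u > 0 every term is positive (or zero), and the constant term 831 is strictly positive.
Therefore f(x) > 0 throughout (3, 6), and f has no zero there.

No.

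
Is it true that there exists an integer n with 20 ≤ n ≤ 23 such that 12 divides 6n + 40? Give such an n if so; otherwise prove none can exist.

For n = 20, 21, 22, 23 the values of 6n + 40 modulo 12 are 4, 10, 4, 10 respectively.
None is 0, so 12 never divides 6n + 40 on this range.

No, no such integer n in that range exists.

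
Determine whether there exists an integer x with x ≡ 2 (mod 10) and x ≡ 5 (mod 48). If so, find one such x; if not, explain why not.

No, no such integer exists.

Both moduli are multiples of 2 = gcd(10, 48), so any solution would satisfy x ≡ 2 and x ≡ 5 modulo 2 simultaneously.
However 2 ≡ 0 and 5 ≡ 1 (mod 2), and 0 ≠ 1.
Therefore no such x exists.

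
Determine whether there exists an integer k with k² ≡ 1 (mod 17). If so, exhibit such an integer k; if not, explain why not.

Take k = 1. Then 1² = 1, and since 0 ≤ 1 < 17 this is already reduced: 1² ≡ 1 (mod 17).

k = 1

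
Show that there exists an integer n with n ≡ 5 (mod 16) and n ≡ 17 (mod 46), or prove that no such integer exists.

n = 293

The moduli are not coprime: gcd(16, 46) = 2. Compatibility requires 2 ∣ (17 − 5) = 12, which holds, so solutions exist.
Write n = 5 + 16t. Then 16t ≡ 17 − 5 ≡ 12 (mod 46); dividing through by 2 gives 8t ≡ 6 (mod 23).
Invert 8 mod 23 by the Euclidean algorithm: 23 = 2·8 + 7, 8 = 1·7 + 1, 7 = 7·1 + 0; back-substituting, 1 = 8 − 1·7 = 8 − (23 − 2·8) = −23 + 3·8. Hence 8·3 ≡ 1, so 8⁻¹ ≡ 3 (mod 23).
Therefore t ≡ 3·6 = 18 (mod 23).
Then n = 5 + 16·18 = 293.
Check: 293 mod 16 = 5, 293 mod 46 = 17. ✓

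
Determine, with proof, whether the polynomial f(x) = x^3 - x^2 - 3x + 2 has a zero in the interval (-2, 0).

Yes, f has a root in the interval.

f(-2) = -4 and f(0) = 2, which have opposite signs.
Since f is a polynomial it is continuous on [-2, 0].
By the Intermediate Value Theorem, f takes the value 0 somewhere in the open interval.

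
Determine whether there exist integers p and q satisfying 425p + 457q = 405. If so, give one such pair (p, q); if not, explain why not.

p = 173, q = -160

425 and 457 are coprime, so 425p + 457q ranges over all of ℤ.
Dividing repeatedly: 457 = 1·425 + 32, 425 = 13·32 + 9, 32 = 3·9 + 5, 9 = 1·5 + 4, 5 = 1·4 + 1, 4 = 4·1 + 0.
Unwinding: 1 = 5 − 1·4 = 5 − (9 − 1·5) = −9 + 2·5 = −9 + 2·(32 − 3·9) = 2·32 − 7·9 = 2·32 − 7·(425 − 13·32) = −7·425 + 93·32 = −7·425 + 93·(457 − 1·425) = 93·457 − 100·425, i.e. 425·(-100) + 457·93 = 1.
Multiplying through by 405: p = (-100)·405 = -40500, q = 93·405 = 37665 is a solution.
Adding 89·457 to p and subtracting 89·425 from q gives the tidier solution (173, -160).
Indeed 425·173 + 457·(-160) = 73525 − 73120 = 405.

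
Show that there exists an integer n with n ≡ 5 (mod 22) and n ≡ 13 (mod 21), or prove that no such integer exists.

Since 22 and 21 share no common factor, CRT says the pair of congruences has a solution (unique mod 462).
Write n = 5 + 22t and require 5 + 22t ≡ 13 (mod 21), i.e. 22t ≡ 8 (mod 21).
22 ≡ 1 (mod 21), so this reads 1t ≡ 8 (mod 21). So t ≡ 8 (mod 21).
With t = 8: n = 5 + 22·8 = 181.
Verify: 181 = 8·22 + 5 and 181 = 8·21 + 13. ✓

n = 181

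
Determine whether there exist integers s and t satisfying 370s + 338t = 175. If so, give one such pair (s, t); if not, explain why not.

Any value of 370s + 338t is a multiple of gcd(370, 338) = 2.
However 175 leaves remainder 1 on division by 2.
Hence no integers s, t satisfy the equation.

No, no such integers exist.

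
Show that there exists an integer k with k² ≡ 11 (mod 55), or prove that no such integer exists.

k = 44 works: 44² = 1936, and 1936 − 11 = 1925 = 35·55.

k = 44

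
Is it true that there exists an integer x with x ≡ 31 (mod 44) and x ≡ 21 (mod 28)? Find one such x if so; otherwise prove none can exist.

There is no such integer.

gcd(44, 28) = 4. If x ≡ 31 (mod 44) and x ≡ 21 (mod 28), then x ≡ 31 (mod 4) and x ≡ 21 (mod 4).
But 31 mod 4 = 3 while 21 mod 4 = 1, a contradiction.
Therefore no such x exists.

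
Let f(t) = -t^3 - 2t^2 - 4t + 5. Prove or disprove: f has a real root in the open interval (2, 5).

Evaluate at the endpoints: f(2) = -19, f(5) = -190 — same sign (negative).
f'(t) = -3t^2 - 4t - 4 has discriminant (-4)² − 4·(-3)·(-4) = -32 < 0, so f' has no real roots and is negative for every real t.
Hence f is strictly decreasing on ℝ, and in particular on [2, 5]. A strictly monotone function with same-sign endpoint values stays negative on the whole interval, so f has no zero in (2, 5).

f has no root in that interval.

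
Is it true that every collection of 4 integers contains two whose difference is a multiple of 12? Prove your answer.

No; for instance {47, 48, 49, 50} is a counterexample.

Consider the 4 integers 47, 48, 49, 50. They lie in distinct residue classes modulo 12, since 4 ≤ 12.
Any two of them differ by at most 3 < 12 and by at least 1, so no difference is a multiple of 12.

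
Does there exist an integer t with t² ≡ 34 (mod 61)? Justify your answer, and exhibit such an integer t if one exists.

Take t = 20. Then 20² = 400 = 6·61 + 34, so 20² ≡ 34 (mod 61).

t = 20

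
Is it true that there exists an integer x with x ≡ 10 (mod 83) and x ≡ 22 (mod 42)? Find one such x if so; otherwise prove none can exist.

x = 2500

Since 83 and 42 share no common factor, CRT says the pair of congruences has a solution (unique mod 3486).
Write x = 10 + 83t and require 10 + 83t ≡ 22 (mod 42), i.e. 83t ≡ 12 (mod 42).
83 ≡ 41 (mod 42), so this reads 41t ≡ 12 (mod 42). Since 41·41 = 1681 = 40·42 + 1, the inverse of 41 mod 42 is 41.
Therefore t ≡ 41·12 = 492 ≡ 30 (mod 42).
Taking t = 30 gives x = 10 + 83·30 = 2500.
Indeed 2500 ≡ 10 (mod 83) and 2500 ≡ 22 (mod 42).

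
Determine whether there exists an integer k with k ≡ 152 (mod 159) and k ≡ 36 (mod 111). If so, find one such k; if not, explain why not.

No, no such integer exists.

Reduce both congruences modulo 3, which divides 159 and 111: they say k ≡ 152 (mod 3) and k ≡ 36 (mod 3).
However 152 ≡ 2 and 36 ≡ 0 (mod 3), and 2 ≠ 0.
Hence the system has no solution.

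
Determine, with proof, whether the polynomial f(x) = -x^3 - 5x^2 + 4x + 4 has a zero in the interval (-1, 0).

f(-1) = -4 and f(0) = 4, which have opposite signs.
f is continuous everywhere (it is a polynomial), in particular on [-1, 0].
By the Intermediate Value Theorem, f takes the value 0 somewhere in the open interval.

Such a root exists.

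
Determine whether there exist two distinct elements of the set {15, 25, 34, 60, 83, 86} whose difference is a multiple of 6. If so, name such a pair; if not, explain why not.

Residues mod 6: 15↦3, 25↦1, 34↦4, 60↦0, 83↦5, 86↦2.
All 6 residues are distinct, so no two elements differ by a multiple of 6.

There is no such pair.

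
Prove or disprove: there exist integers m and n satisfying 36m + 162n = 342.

m = 5, n = 1

Since gcd(36, 162) = 18 and 342 = 18·19, Bézout's identity guarantees a solution.
Dividing through by 18 reduces the equation to 2m + 9n = 19.
Run the Euclidean algorithm on 9 and 2: 9 = 4·2 + 1, 2 = 2·1 + 0.
Unwinding: 1 = 9 − 4·2, i.e. 2·(-4) + 9·1 = 1.
Times 19: 2·(-76) + 9·19 = 19, so (-76, 19) solves it.
The general solution is m = -76 + 9k, n = 19 − 2k; taking k = 9 gives the smaller pair m = 5, n = 1.
Indeed 36·5 + 162·1 = 180 + 162 = 342.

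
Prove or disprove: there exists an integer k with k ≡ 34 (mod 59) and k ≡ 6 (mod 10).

Since 59 and 10 share no common factor, CRT says the pair of congruences has a solution (unique mod 590).
Any solution of the first congruence is k = 34 + 59t; substituting into the second, 59t ≡ 6 − 34 ≡ 2 (mod 10).
59 ≡ 9 (mod 10), so this reads 9t ≡ 2 (mod 10). Note 9·9 = 81 ≡ 1 (mod 10) (as 81 − 1 = 8·10), so 9⁻¹ ≡ 9.
Therefore t ≡ 9·2 = 18 ≡ 8 (mod 10).
With t = 8: k = 34 + 59·8 = 506.
Indeed 506 ≡ 34 (mod 59) and 506 ≡ 6 (mod 10).

k = 506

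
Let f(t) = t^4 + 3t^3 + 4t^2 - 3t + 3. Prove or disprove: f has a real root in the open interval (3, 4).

No.

f(3) = 192 and f(4) = 503, both positive, so a sign-change argument is unavailable; we show f keeps this sign on the whole interval.
Substitute t = 3 + u, where 0 < u < 1 on the interval. Expanding, f(3 + u) = u^4 + 15u^3 + 85u^2 + 210u + 192.
All 5 nonzero coefficients of this polynomial in u are positive; hence for u > 0 the value is a sum of positive terms (the constant 192 among them).
Therefore f(t) > 0 throughout (3, 4), and f has no zero there.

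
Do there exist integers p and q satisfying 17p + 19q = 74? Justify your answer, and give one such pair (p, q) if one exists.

p = 1, q = 3

17 and 19 are coprime, so 17p + 19q ranges over all of ℤ.
Euclidean algorithm: 19 = 1·17 + 2, 17 = 8·2 + 1, 2 = 2·1 + 0.
Unwinding: 1 = 17 − 8·2 = 17 − 8·(19 − 1·17) = −8·19 + 9·17, i.e. 17·9 + 19·(-8) = 1.
Times 74: 17·666 + 19·(-592) = 74, so (666, -592) solves it.
The general solution is p = 666 + 19k, q = -592 − 17k; taking k = -35 gives the smaller pair p = 1, q = 3.
Indeed 17·1 + 19·3 = 17 + 57 = 74.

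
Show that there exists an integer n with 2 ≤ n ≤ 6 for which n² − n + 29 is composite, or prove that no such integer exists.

At n = 3: 3² − 3 + 29 = 35 = 5·7, which is composite.

n = 3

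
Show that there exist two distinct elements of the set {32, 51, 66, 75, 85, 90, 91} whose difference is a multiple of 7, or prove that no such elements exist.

No such pair exists.

Reduce each element modulo 7: 32↦4, 51↦2, 66↦3, 75↦5, 85↦1, 90↦6, 91↦0.
These 7 residues are pairwise different, hence no difference of two elements is divisible by 7.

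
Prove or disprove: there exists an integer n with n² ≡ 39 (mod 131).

n = 68

n = 68 works: 68² = 4624, and 4624 − 39 = 4585 = 35·131.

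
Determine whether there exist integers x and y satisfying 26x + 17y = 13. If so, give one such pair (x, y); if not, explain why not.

x = 9, y = -13

Since gcd(26, 17) = 1, every integer is an integer combination of 26 and 17.
Dividing repeatedly: 26 = 1·17 + 9, 17 = 1·9 + 8, 9 = 1·8 + 1, 8 = 8·1 + 0.
Unwinding: 1 = 9 − 1·8 = 9 − (17 − 1·9) = −17 + 2·9 = −17 + 2·(26 − 1·17) = 2·26 − 3·17, i.e. 26·2 + 17·(-3) = 1.
Times 13: 26·26 + 17·(-39) = 13, so (26, -39) solves it.
Subtracting 1·17 from x and adding 1·26 to y gives the tidier solution (9, -13).
Indeed 26·9 + 17·(-13) = 234 − 221 = 13.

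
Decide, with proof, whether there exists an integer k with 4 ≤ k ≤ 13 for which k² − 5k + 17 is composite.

At k = 13: 13² − 5·13 + 17 = 121 = 11·11, which is composite.

k = 13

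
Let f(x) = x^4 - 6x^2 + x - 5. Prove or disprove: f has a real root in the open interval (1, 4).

f(1) = -9 and f(4) = 159, which have opposite signs.
Since f is a polynomial it is continuous on [1, 4].
By the Intermediate Value Theorem, f takes the value 0 somewhere in the open interval.

Yes, f has a root in the interval.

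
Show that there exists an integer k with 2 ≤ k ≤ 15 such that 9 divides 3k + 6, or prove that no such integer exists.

Try k = 4: 3·4 + 6 = 18 = 2·9, which is divisible by 9.

k = 4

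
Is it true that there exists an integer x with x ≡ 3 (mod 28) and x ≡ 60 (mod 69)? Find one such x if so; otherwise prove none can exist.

x = 1095

The moduli 28 and 69 are coprime, so by the Chinese Remainder Theorem a unique solution modulo 1932 exists.
Any solution of the first congruence is x = 3 + 28t; substituting into the second, 28t ≡ 60 − 3 ≡ 57 (mod 69).
Since 28·37 = 1036 = 15·69 + 1, the inverse of 28 mod 69 is 37.
Multiplying by 37: t ≡ 37·57 = 2109 ≡ 39 (mod 69).
With t = 39: x = 3 + 28·39 = 1095.
Verify: 1095 = 39·28 + 3 and 1095 = 15·69 + 60. ✓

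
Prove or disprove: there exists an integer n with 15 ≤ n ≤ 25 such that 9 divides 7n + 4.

Scanning upward from n = 15 gives 109, 116, 123, 130, 137, none divisible by 9. n = 20 works, since 7·20 + 4 = 144 = 16·9.

n = 20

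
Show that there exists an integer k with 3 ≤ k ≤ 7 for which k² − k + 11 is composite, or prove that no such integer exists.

The values for k = 3, 4, …, 7 are 17, 23, 31, 41, 53, and each of these is prime.
So no value in the range makes the expression composite.

No such integer k in that range exists.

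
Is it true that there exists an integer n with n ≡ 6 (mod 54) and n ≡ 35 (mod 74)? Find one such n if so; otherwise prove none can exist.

No, no such integer exists.

Both moduli are multiples of 2 = gcd(54, 74), so any solution would satisfy n ≡ 6 and n ≡ 35 modulo 2 simultaneously.
These are incompatible: 6 − 35 = -29 is not divisible by 2.
So no integer satisfies both congruences.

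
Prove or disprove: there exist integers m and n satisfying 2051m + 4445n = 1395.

No, no such integers exist.

Any value of 2051m + 4445n is a multiple of gcd(2051, 4445) = 7.
However 1395 leaves remainder 2 on division by 7.
Therefore 2051m + 4445n = 1395 has no solution in integers.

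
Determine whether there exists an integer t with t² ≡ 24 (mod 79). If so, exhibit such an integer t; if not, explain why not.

No, no such integer exists.

79 is prime, so by Euler's criterion 24 is a square mod 79 iff 24^((79−1)/2) = 24^39 ≡ 1 (mod 79).
Squaring successively (mod 79): 24^2 = 576 ≡ 23; 24^4 ≡ 23² = 529 ≡ 55; 24^8 ≡ 55² = 3025 ≡ 23; 24^16 ≡ 23² = 529 ≡ 55; 24^32 ≡ 55² = 3025 ≡ 23.
Since 39 = 32 + 4 + 2 + 1, 24^39 ≡ 23 · 55 · 23 · 24; multiplying out mod 79: 23·55 = 1265 ≡ 1, then 1·23 = 23 ≡ 23, then 23·24 = 552 ≡ 78. Thus 24^39 ≡ 78 ≡ −1 (mod 79).
The value −1 means 24 is a non-residue modulo 79, so t² ≡ 24 (mod 79) is impossible.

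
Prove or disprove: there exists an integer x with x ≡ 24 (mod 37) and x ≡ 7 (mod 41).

x = 1319

Since 37 and 41 share no common factor, CRT says the pair of congruences has a solution (unique mod 1517).
Any solution of the first congruence is x = 24 + 37t; substituting into the second, 37t ≡ 7 − 24 ≡ 24 (mod 41).
Invert 37 mod 41 by the Euclidean algorithm: 41 = 1·37 + 4, 37 = 9·4 + 1, 4 = 4·1 + 0; back-substituting, 1 = 37 − 9·4 = 37 − 9·(41 − 1·37) = −9·41 + 10·37. Hence 37·10 ≡ 1, so 37⁻¹ ≡ 10 (mod 41).
Multiplying by 10: t ≡ 10·24 = 240 ≡ 35 (mod 41).
Taking t = 35 gives x = 24 + 37·35 = 1319.
Indeed 1319 ≡ 24 (mod 37) and 1319 ≡ 7 (mod 41).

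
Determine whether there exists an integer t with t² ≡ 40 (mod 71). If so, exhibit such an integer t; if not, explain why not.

Take t = 18. Then 18² = 324 = 4·71 + 40, so 18² ≡ 40 (mod 71).

t = 18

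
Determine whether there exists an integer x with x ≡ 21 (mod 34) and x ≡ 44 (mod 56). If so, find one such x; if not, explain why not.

Both moduli are multiples of 2 = gcd(34, 56), so any solution would satisfy x ≡ 21 and x ≡ 44 modulo 2 simultaneously.
These are incompatible: 21 − 44 = -23 is not divisible by 2.
So no integer satisfies both congruences.

No such integer exists.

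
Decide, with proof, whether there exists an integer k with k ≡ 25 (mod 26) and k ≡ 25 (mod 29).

k = 25

gcd(26, 29) = 1, so the Chinese Remainder Theorem guarantees exactly one residue class mod 754 satisfying both.
Write k = 25 + 26t and require 25 + 26t ≡ 25 (mod 29), i.e. 26t ≡ 0 (mod 29).
t = 0 satisfies this.
With t = 0: k = 25 + 26·0 = 25.
Verify: 25 = 0·26 + 25 and 25 = 0·29 + 25. ✓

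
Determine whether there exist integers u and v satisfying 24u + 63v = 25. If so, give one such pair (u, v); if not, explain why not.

Both 24 and 63 are divisible by gcd(24, 63) = 3, hence so is any combination 24u + 63v.
However 25 leaves remainder 1 on division by 3.
Hence no integers u, v satisfy the equation.

No, no such integers exist.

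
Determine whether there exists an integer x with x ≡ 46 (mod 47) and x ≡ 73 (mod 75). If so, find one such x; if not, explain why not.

x = 3148

The moduli 47 and 75 are coprime, so by the Chinese Remainder Theorem a unique solution modulo 3525 exists.
Write x = 46 + 47t and require 46 + 47t ≡ 73 (mod 75), i.e. 47t ≡ 27 (mod 75).
To invert 47 modulo 75: 75 = 1·47 + 28, 47 = 1·28 + 19, 28 = 1·19 + 9, 19 = 2·9 + 1, 9 = 9·1 + 0, and unwinding, 1 = 19 − 2·9 = 19 − 2·(28 − 1·19) = −2·28 + 3·19 = −2·28 + 3·(47 − 1·28) = 3·47 − 5·28 = 3·47 − 5·(75 − 1·47) = −5·75 + 8·47. Thus 47⁻¹ ≡ 8 (mod 75).
Therefore t ≡ 8·27 = 216 ≡ 66 (mod 75).
Taking t = 66 gives x = 46 + 47·66 = 3148.
Verify: 3148 = 66·47 + 46 and 3148 = 41·75 + 73. ✓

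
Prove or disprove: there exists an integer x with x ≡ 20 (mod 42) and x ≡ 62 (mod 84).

x = 62

The moduli are not coprime: gcd(42, 84) = 42. Compatibility requires 42 ∣ (62 − 20) = 42, which holds, so solutions exist.
The integers ≡ 20 (mod 42) are 20, 62, …; their remainders mod 84 are 20, 62, so x = 62 is the first that is ≡ 62 (mod 84).
Check: 62 mod 42 = 20, 62 mod 84 = 62. ✓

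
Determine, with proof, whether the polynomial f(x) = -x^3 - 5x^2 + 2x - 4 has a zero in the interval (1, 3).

The endpoint values f(1) = -8 and f(3) = -70 are both negative. Claim: f(x) < 0 for every x in (1, 3).
Substitute x = 1 + u, where 0 < u < 2 on the interval. Expanding, f(1 + u) = -u^3 - 8u^2 - 11u - 8.
The nonzero coefficients here are all negative, so for u > 0 every term is negative (or zero), and the constant term -8 is strictly negative.
Therefore f(x) < 0 throughout (1, 3), and f has no zero there.

No such root exists.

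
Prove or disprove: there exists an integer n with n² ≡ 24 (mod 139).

n = 118

Take n = 118. Then 118² = 13924 = 100·139 + 24, so 118² ≡ 24 (mod 139).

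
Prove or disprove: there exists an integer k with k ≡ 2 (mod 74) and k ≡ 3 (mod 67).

k = 3554

gcd(74, 67) = 1, so the Chinese Remainder Theorem guarantees exactly one residue class mod 4958 satisfying both.
Any solution of the first congruence is k = 2 + 74t; substituting into the second, 74t ≡ 3 − 2 ≡ 1 (mod 67).
74 ≡ 7 (mod 67), so this reads 7t ≡ 1 (mod 67). Since 7·48 = 336 = 5·67 + 1, the inverse of 7 mod 67 is 48.
Therefore t ≡ 48·1 = 48 (mod 67).
Taking t = 48 gives k = 2 + 74·48 = 3554.
Check: 3554 mod 74 = 2, 3554 mod 67 = 3. ✓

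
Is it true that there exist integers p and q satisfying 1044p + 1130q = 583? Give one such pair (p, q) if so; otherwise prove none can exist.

There are no such integers.

Both 1044 and 1130 are divisible by gcd(1044, 1130) = 2, hence so is any combination 1044p + 1130q.
But 583 = 2·291 + 1, so 2 ∤ 583.
Therefore 1044p + 1130q = 583 has no solution in integers.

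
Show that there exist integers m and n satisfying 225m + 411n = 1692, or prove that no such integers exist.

m = 13, n = -3

Every value of 225m + 411n is a multiple of gcd(225, 411) = 3; since 3 ∣ 1692, solutions exist.
Dividing through by 3 reduces the equation to 75m + 137n = 564.
Dividing repeatedly: 137 = 1·75 + 62, 75 = 1·62 + 13, 62 = 4·13 + 10, 13 = 1·10 + 3, 10 = 3·3 + 1, 3 = 3·1 + 0.
Working back up the chain: 1 = 10 − 3·3 = 10 − 3·(13 − 1·10) = −3·13 + 4·10 = −3·13 + 4·(62 − 4·13) = 4·62 − 19·13 = 4·62 − 19·(75 − 1·62) = −19·75 + 23·62 = −19·75 + 23·(137 − 1·75) = 23·137 − 42·75. So 75·(-42) + 137·23 = 1.
Times 564: 75·(-23688) + 137·12972 = 564, so (-23688, 12972) solves it.
Adding 173·137 to m and subtracting 173·75 from n gives the tidier solution (13, -3).
Check: 225·13 + 411·(-3) = 2925 − 1233 = 1692. ✓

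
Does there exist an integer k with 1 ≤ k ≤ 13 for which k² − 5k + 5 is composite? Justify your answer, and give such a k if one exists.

At k = 10: 10² − 5·10 + 5 = 55 = 5·11, which is composite.

k = 10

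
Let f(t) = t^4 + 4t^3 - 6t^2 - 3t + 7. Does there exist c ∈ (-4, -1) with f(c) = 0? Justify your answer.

f(-4) = -77 and f(-1) = 1, which have opposite signs.
f is continuous everywhere (it is a polynomial), in particular on [-4, -1].
The Intermediate Value Theorem then guarantees some c ∈ (-4, -1) with f(c) = 0.

Yes, such a c exists.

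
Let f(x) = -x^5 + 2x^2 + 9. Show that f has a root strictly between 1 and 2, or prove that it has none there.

Yes, f has a root in the interval.

f(1) = 10 and f(2) = -15, which have opposite signs.
Since f is a polynomial it is continuous on [1, 2].
By the Intermediate Value Theorem f must vanish at some point of (1, 2).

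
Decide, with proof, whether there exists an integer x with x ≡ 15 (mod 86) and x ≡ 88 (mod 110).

gcd(86, 110) = 2. If x ≡ 15 (mod 86) and x ≡ 88 (mod 110), then x ≡ 15 (mod 2) and x ≡ 88 (mod 2).
These are incompatible: 15 − 88 = -73 is not divisible by 2.
So no integer satisfies both congruences.

No, no such integer exists.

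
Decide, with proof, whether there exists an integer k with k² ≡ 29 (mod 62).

No, no such integer exists.

Reduce modulo the prime factor 31 of 62: any solution would satisfy k² ≡ 29 (mod 31).
Apply Euler's criterion with the prime 31: 29 is a quadratic residue iff 29^15 ≡ 1 (mod 31), and a non-residue iff it is ≡ −1.
Squaring successively (mod 31): 29^2 = 841 ≡ 4; 29^4 ≡ 4² = 16 ≡ 16; 29^8 ≡ 16² = 256 ≡ 8.
Since 15 = 8 + 4 + 2 + 1, 29^15 ≡ 8 · 16 · 4 · 29; multiplying out mod 31: 8·16 = 128 ≡ 4, then 4·4 = 16 ≡ 16, then 16·29 = 464 ≡ 30. Thus 29^15 ≡ 30 ≡ −1 (mod 31).
The value −1 means 29 is a non-residue modulo 31, so k² ≡ 29 (mod 31) is impossible.
So 29 is not a square mod 31, and hence 29 is not a square mod 62.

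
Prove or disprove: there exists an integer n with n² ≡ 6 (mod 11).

Squares mod 11 repeat after n = 5 (as (−n)² = n²); for n = 0..5 they are 0, 1, 4, 9, 5, 3.
So the quadratic residues mod 11 are {0, 1, 3, 4, 5, 9}, and 6 is not among them.
Hence no integer n has n² ≡ 6 (mod 11).

No such integer exists.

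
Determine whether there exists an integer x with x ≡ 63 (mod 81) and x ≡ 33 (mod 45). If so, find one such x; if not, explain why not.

gcd(81, 45) = 9. If x ≡ 63 (mod 81) and x ≡ 33 (mod 45), then x ≡ 63 (mod 9) and x ≡ 33 (mod 9).
However 63 ≡ 0 and 33 ≡ 6 (mod 9), and 0 ≠ 6.
Therefore no such x exists.

No such integer exists.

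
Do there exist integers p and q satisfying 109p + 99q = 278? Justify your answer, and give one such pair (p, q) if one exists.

p = 8, q = -6

Since gcd(109, 99) = 1, every integer is an integer combination of 109 and 99.
Euclidean algorithm: 109 = 1·99 + 10, 99 = 9·10 + 9, 10 = 1·9 + 1, 9 = 9·1 + 0.
Back-substituting, 1 = 10 − 1·9 = 10 − (99 − 9·10) = −99 + 10·10 = −99 + 10·(109 − 1·99) = 10·109 − 11·99; that is, 109·10 + 99·(-11) = 1.
Multiplying through by 278: p = 10·278 = 2780, q = (-11)·278 = -3058 is a solution.
Subtracting 28·99 from p and adding 28·109 to q gives the tidier solution (8, -6).
Indeed 109·8 + 99·(-6) = 872 − 594 = 278.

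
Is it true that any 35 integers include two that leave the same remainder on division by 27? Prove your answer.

Partition the integers by their residue mod 27; there are 27 classes.
With 35 integers and only 27 classes, the pigeonhole principle forces two of them, say a and b, into the same class.
So a and b have equal remainders mod 27, which is exactly what was to be shown.

Yes.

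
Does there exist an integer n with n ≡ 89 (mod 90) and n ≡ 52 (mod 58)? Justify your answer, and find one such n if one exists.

There is no such integer.

Both moduli are multiples of 2 = gcd(90, 58), so any solution would satisfy n ≡ 89 and n ≡ 52 modulo 2 simultaneously.
These are incompatible: 89 − 52 = 37 is not divisible by 2.
Hence the system has no solution.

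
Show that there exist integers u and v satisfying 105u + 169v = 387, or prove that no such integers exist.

Since gcd(105, 169) = 1, every integer is an integer combination of 105 and 169.
Dividing repeatedly: 169 = 1·105 + 64, 105 = 1·64 + 41, 64 = 1·41 + 23, 41 = 1·23 + 18, 23 = 1·18 + 5, 18 = 3·5 + 3, 5 = 1·3 + 2, 3 = 1·2 + 1, 2 = 2·1 + 0.
Back-substituting, 1 = 3 − 1·2 = 3 − (5 − 1·3) = −5 + 2·3 = −5 + 2·(18 − 3·5) = 2·18 − 7·5 = 2·18 − 7·(23 − 1·18) = −7·23 + 9·18 = −7·23 + 9·(41 − 1·23) = 9·41 − 16·23 = 9·41 − 16·(64 − 1·41) = −16·64 + 25·41 = −16·64 + 25·(105 − 1·64) = 25·105 − 41·64 = 25·105 − 41·(169 − 1·105) = −41·169 + 66·105; that is, 105·66 + 169·(-41) = 1.
Scaling by 387 gives the particular solution (u, v) = (25542, -15867).
Subtracting 151·169 from u and adding 151·105 to v gives the tidier solution (23, -12).
Check: 105·23 + 169·(-12) = 2415 − 2028 = 387. ✓

u = 23, v = -12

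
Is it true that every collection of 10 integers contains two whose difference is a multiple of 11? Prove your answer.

No, the set {46, 47, 48, 49, 50, 51, 52, 53, 54, 55} is a counterexample.

Take the 10 consecutive integers 46, 47, …, 55: their residues mod 11 are all distinct because 10 ≤ 11.
The differences between them range over 1, …, 9, none of which is divisible by 11.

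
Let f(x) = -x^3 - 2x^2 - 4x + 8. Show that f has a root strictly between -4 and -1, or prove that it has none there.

Evaluate at the endpoints: f(-4) = 56, f(-1) = 11 — same sign (positive).
The derivative f'(x) = -3x^2 - 4x - 4 is a quadratic with discriminant (-4)² − 4·(-3)·(-4) = -32 < 0; it never vanishes, so it is always negative (sign of the leading coefficient).
So f is strictly decreasing; between -4 and -1 its values lie between f(-4) = 56 and f(-1) = 11, all positive. Therefore f has no root in (-4, -1).

f has no root in that interval.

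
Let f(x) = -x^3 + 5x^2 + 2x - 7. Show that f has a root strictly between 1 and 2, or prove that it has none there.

f(1) = -1 and f(2) = 9, which have opposite signs.
f is continuous everywhere (it is a polynomial), in particular on [1, 2].
By the Intermediate Value Theorem, f takes the value 0 somewhere in the open interval.

Yes, f has a root in the interval.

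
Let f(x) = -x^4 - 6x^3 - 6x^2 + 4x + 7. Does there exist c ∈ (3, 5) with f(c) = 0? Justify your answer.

f(3) = -278 and f(5) = -1498, both negative, so a sign-change argument is unavailable; we show f keeps this sign on the whole interval.
Substitute x = 3 + u, where 0 < u < 2 on the interval. Expanding, f(3 + u) = -u^4 - 18u^3 - 114u^2 - 302u - 278.
The nonzero coefficients here are all negative, so for u > 0 every term is negative (or zero), and the constant term -278 is strictly negative.
So f is strictly negative on (3, 5); no root exists in the interval.

No.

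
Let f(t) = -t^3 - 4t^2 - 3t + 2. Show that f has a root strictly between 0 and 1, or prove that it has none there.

Yes, f has a root in the interval.

f(0) = 2 and f(1) = -6, which have opposite signs.
f is continuous everywhere (it is a polynomial), in particular on [0, 1].
By the Intermediate Value Theorem, f takes the value 0 somewhere in the open interval.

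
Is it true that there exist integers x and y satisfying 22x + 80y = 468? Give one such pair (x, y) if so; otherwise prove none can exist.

x = 14, y = 2

Every value of 22x + 80y is a multiple of gcd(22, 80) = 2; since 2 ∣ 468, solutions exist.
Dividing through by 2 reduces the equation to 11x + 40y = 234.
Euclidean algorithm: 40 = 3·11 + 7, 11 = 1·7 + 4, 7 = 1·4 + 3, 4 = 1·3 + 1, 3 = 3·1 + 0.
Unwinding: 1 = 4 − 1·3 = 4 − (7 − 1·4) = −7 + 2·4 = −7 + 2·(11 − 1·7) = 2·11 − 3·7 = 2·11 − 3·(40 − 3·11) = −3·40 + 11·11, i.e. 11·11 + 40·(-3) = 1.
Multiplying through by 234: x = 11·234 = 2574, y = (-3)·234 = -702 is a solution.
Shifting by a multiple of (40, −11) keeps it a solution: x = 2574 − 64·40 = 14, y = -702 + 64·11 = 2.
Check: 22·14 + 80·2 = 308 + 160 = 468. ✓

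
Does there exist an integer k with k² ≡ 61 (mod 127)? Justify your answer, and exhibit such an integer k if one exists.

k = 51

k = 51 works: 51² = 2601, and 2601 − 61 = 2540 = 20·127.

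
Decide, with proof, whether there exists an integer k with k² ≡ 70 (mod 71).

No such integer exists.

71 is prime, so by Euler's criterion 70 is a square mod 71 iff 70^((71−1)/2) = 70^35 ≡ 1 (mod 71).
Repeated squaring mod 71: 70^2 = 4900 ≡ 1; 70^4 ≡ 1² = 1 ≡ 1; 70^8 ≡ 1² = 1 ≡ 1; 70^16 ≡ 1² = 1 ≡ 1; 70^32 ≡ 1² = 1 ≡ 1.
Since 35 = 32 + 2 + 1, 70^35 ≡ 1 · 1 · 70; multiplying out mod 71: 1·1 = 1 ≡ 1, then 1·70 = 70 ≡ 70. Thus 70^35 ≡ 70 ≡ −1 (mod 71).
By Euler's criterion 70 is a quadratic non-residue mod 71: no k satisfies k² ≡ 70 (mod 71).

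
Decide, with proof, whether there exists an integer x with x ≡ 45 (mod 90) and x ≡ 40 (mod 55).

x = 315

Here gcd(90, 55) = 5, and both 45 and 40 leave remainder 0 mod 5, so the system is consistent.
The integers ≡ 45 (mod 90) are 45, 135, 225, 315, …; their remainders mod 55 are 45, 25, 5, 40, so x = 315 is the first that is ≡ 40 (mod 55).
Verify: 315 = 3·90 + 45 and 315 = 5·55 + 40. ✓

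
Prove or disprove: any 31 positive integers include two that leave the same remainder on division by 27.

True.

There are exactly 27 possible remainders on division by 27.
Since 31 > 27, two of the 31 integers must share a residue class by the pigeonhole principle; call them a and b.
That is, a and b leave the same remainder on division by 27, as claimed.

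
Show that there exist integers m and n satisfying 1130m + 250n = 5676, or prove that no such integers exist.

Both 1130 and 250 are divisible by gcd(1130, 250) = 10, hence so is any combination 1130m + 250n.
But 5676 = 10·567 + 6, so 10 ∤ 5676.
Hence no integers m, n satisfy the equation.

No such integers exist.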